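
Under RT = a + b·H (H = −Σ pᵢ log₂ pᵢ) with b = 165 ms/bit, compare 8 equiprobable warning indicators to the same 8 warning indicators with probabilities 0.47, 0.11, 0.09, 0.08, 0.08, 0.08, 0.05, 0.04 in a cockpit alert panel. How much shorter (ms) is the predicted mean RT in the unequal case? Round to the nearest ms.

The RT saving is b·ΔH. Equiprobable H₀ = log₂(8) = 3.0000 bits; with the given probabilities H = 2.4513 bits.
b·(H₀ − H) = 165 × (3.0000 − 2.4513) = 90.54 ms.

91 ms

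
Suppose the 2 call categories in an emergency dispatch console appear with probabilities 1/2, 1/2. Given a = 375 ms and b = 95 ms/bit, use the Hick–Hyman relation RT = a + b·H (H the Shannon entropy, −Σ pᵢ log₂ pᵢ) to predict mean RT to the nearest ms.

470 ms

H = −Σ pᵢ log₂ pᵢ = 0.5·1 + 0.5·1 = 1.000 bits.
RT = 375 + 95 × 1.000 = 470.00 ms.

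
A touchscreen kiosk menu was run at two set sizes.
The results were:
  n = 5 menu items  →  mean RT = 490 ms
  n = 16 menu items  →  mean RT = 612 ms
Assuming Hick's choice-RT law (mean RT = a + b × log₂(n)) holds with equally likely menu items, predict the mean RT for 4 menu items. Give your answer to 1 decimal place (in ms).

466.6 ms

Solve the two-equation system in a and b:
  b = (612 − 490) / (log₂ 16 − log₂ 5) = 122 / (4 − 2.3219) = 72.702 ms/bit
  a = 490 − 72.702 × 2.3219 = 321.190 ms
Then RT(4) = 321.190 + 72.702 × log₂ 4 = 321.190 + 72.702 × 2 ≈ 466.595 ms.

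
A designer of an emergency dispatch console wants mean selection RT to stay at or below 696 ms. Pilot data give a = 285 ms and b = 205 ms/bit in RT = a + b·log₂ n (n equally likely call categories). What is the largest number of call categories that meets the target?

4

205·log₂ n ≤ 696 − 285 = 411, giving log₂ n ≤ 2.0049 and n ≤ 4.014. The largest whole number is 4.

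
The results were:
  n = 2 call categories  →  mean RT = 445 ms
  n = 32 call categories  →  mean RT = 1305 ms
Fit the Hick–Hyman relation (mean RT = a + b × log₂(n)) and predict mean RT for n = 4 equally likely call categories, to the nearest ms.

With log₂ n on the abscissa the relation is linear; from the two conditions:
  b = (1305 − 445) / (log₂ 32 − log₂ 2) = 860 / (5 − 1) = 215 ms/bit
  a = 445 − 215 × 1 = 230 ms
Then RT(4) = 230 + 215 × log₂ 4 = 230 + 215 × 2 ≈ 660.000 ms.

660 ms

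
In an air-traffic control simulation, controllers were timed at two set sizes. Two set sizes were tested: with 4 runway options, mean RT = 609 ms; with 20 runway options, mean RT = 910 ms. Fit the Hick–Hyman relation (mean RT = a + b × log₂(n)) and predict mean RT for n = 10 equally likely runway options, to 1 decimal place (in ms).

Solve the two-equation system in a and b:
  b = (910 − 609) / (log₂ 20 − log₂ 4) = 301 / (4.3219 − 2) = 129.634 ms/bit
  a = 609 − 129.634 × 2 = 349.733 ms
Then RT(10) = 349.733 + 129.634 × log₂ 10 = 349.733 + 129.634 × 3.3219 ≈ 780.366 ms.

780.4 ms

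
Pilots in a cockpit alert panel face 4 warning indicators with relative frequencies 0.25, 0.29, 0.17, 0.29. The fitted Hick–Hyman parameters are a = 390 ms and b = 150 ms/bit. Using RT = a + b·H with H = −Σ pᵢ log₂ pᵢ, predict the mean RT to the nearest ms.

Entropy contributions −pᵢ log₂ pᵢ: 0.5000, 0.5179, 0.4346, 0.5179; sum H = 1.9704 bits.
RT = a + bH = 390 + 150·1.9704 = 685.56 ms.

686 ms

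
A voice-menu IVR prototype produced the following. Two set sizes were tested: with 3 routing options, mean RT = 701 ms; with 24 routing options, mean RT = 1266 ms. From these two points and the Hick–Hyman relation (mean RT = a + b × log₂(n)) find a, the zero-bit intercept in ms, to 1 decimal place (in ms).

b = (RT₂ − RT₁)/(log₂ n₂ − log₂ n₁) = (1266 − 701)/(4.5850 − 1.5850) = 188.333 ms/bit.
Intercept: a = 701 − 188.333·log₂(3) = 402.499 ms.

402.5 ms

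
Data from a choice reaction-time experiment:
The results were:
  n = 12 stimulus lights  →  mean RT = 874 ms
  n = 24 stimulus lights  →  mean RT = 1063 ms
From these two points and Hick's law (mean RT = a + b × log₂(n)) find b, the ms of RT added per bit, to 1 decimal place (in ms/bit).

The slope on a log₂ axis is (1063 − 874) / (4.5850 − 3.5850) = 189.000 ms/bit.

189.0 ms/bit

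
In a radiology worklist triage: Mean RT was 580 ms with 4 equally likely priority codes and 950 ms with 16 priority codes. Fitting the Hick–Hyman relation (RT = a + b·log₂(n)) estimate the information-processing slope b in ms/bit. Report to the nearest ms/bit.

b = (RT₂ − RT₁)/(log₂ n₂ − log₂ n₁) = (950 − 580)/(4 − 2) = 185 ms/bit.

185 ms/bit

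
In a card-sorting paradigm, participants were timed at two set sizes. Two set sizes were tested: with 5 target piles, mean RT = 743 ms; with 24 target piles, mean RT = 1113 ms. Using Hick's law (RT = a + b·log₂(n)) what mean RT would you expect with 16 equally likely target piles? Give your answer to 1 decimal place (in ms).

1017.4 ms

Solve the two-equation system in a and b:
  b = (1113 − 743) / (log₂ 24 − log₂ 5) = 370 / (4.5850 − 2.3219) = 163.497 ms/bit
  a = 743 − 163.497 × 2.3219 = 363.371 ms
Then RT(16) = 363.371 + 163.497 × log₂ 16 = 363.371 + 163.497 × 4 ≈ 1017.360 ms.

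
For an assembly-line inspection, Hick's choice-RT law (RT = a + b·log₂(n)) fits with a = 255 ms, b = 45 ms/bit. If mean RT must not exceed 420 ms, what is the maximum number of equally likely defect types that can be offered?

Information budget: (420 − 255)/45 = 3.6667 bits, so n ≤ 2^3.6667 = 12.699 → at most 12.

12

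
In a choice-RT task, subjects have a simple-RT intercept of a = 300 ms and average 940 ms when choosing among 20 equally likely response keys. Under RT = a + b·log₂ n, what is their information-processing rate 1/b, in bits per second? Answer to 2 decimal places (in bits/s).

6.75 bits/s

Choice component = 940 − 300 = 640 ms over log₂(20) = 4.3219 bits.
b = 640 / 4.3219 = 148.082 ms/bit, so 1/b = 6.753 bits/s.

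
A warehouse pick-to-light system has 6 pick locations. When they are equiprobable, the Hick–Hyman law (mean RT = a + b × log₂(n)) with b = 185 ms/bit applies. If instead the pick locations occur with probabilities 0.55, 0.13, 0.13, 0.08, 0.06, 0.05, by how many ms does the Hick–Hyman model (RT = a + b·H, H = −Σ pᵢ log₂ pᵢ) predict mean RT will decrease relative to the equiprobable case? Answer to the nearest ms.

The RT saving is b·ΔH. Equiprobable H₀ = log₂(6) = 2.5850 bits; with the given probabilities H = 1.9908 bits.
b·(H₀ − H) = 185 × (2.5850 − 1.9908) = 109.92 ms.

110 ms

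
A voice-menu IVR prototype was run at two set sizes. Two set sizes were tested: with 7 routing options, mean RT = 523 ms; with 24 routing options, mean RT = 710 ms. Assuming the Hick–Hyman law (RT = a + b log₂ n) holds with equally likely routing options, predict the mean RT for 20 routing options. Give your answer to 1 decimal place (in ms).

Fit slope and intercept:
  b = (710 − 523) / (log₂ 24 − log₂ 7) = 187 / (4.5850 − 2.8074) = 105.198 ms/bit
  a = 523 − 105.198 × 2.8074 = 227.673 ms
Then RT(20) = 227.673 + 105.198 × log₂ 20 = 227.673 + 105.198 × 4.3219 ≈ 682.329 ms.

682.3 ms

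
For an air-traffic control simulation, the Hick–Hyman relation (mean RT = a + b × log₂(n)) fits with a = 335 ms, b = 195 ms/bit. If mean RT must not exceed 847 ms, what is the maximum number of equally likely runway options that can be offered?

Information budget: (847 − 335)/195 = 2.6256 bits, so n ≤ 2^2.6256 = 6.172 → at most 6.

6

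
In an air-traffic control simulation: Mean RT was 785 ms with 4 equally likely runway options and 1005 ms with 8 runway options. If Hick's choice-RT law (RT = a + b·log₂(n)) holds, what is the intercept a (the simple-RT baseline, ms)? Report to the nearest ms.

345 ms

b = (RT₂ − RT₁)/(log₂ n₂ − log₂ n₁) = (1005 − 785)/(3 − 2) = 220 ms/bit.
Intercept: a = 785 − 220·log₂(4) = 345.000 ms.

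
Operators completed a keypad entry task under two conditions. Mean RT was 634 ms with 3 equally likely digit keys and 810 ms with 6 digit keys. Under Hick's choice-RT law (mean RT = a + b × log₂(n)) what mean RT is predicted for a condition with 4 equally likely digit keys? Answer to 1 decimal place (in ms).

707.0 ms

Fit slope and intercept:
  b = (810 − 634) / (log₂ 6 − log₂ 3) = 176 / (2.5850 − 1.5850) = 176.000 ms/bit
  a = 634 − 176.000 × 1.5850 = 355.047 ms
Then RT(4) = 355.047 + 176.000 × log₂ 4 = 355.047 + 176.000 × 2 ≈ 707.047 ms.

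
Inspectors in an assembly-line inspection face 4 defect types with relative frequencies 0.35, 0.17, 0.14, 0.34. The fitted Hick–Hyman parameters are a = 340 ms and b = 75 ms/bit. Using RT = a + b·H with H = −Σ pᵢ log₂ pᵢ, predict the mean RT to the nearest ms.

H = 0.35·log₂(1/0.35) + 0.17·log₂(1/0.17) + 0.14·log₂(1/0.14) + 0.34·log₂(1/0.34) = 1.8910 bits.
RT = 340 + 75 × 1.8910 = 481.82 ms.

482 ms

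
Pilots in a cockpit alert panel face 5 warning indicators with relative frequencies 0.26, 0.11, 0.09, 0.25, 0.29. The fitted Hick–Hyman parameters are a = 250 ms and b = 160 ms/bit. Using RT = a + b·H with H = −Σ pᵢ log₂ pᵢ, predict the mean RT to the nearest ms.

600 ms

H = 0.26·log₂(1/0.26) + 0.11·log₂(1/0.11) + 0.09·log₂(1/0.09) + 0.25·log₂(1/0.25) + 0.29·log₂(1/0.29) = 2.1861 bits.
RT = 250 + 160 × 2.1861 = 599.78 ms.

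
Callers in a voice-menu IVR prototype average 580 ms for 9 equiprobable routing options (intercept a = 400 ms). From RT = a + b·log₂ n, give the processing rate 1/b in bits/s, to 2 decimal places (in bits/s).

17.61 bits/s

b = (580 − 400)/log₂ 9 = 180/3.1699 = 56.784 ms per bit = 0.05678 s/bit; the reciprocal is 17.611 bits/s.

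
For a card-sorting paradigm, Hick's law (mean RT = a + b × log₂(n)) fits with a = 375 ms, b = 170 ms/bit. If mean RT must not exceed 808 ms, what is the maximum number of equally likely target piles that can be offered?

5

Information budget: (808 − 375)/170 = 2.5471 bits, so n ≤ 2^2.5471 = 5.844 → at most 5.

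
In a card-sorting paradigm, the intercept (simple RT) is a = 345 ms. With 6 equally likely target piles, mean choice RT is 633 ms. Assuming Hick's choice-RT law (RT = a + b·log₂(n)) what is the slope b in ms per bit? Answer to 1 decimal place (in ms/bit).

111.4 ms/bit

6 alternatives carry log₂ 6 = 2.5850 bits; the choice cost is 633 − 345 = 288 ms, so b = 288/2.5850 = 111.414 ms/bit.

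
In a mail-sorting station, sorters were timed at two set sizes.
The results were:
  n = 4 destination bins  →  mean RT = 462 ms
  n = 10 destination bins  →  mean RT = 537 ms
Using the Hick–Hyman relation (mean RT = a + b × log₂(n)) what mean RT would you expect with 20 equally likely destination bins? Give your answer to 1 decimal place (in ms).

With log₂ n on the abscissa the relation is linear; from the two conditions:
  b = (537 − 462) / (log₂ 10 − log₂ 4) = 75 / (3.3219 − 2) = 56.735 ms/bit
  a = 462 − 56.735 × 2 = 348.529 ms
Then RT(20) = 348.529 + 56.735 × log₂ 20 = 348.529 + 56.735 × 4.3219 ≈ 593.735 ms.

593.7 ms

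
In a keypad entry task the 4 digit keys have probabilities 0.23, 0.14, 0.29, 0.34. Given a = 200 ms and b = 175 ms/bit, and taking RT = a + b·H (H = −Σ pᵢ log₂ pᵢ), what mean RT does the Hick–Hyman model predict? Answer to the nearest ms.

538 ms

H = 0.23·log₂(1/0.23) + 0.14·log₂(1/0.14) + 0.29·log₂(1/0.29) + 0.34·log₂(1/0.34) = 1.9319 bits.
RT = 200 + 175 × 1.9319 = 538.07 ms.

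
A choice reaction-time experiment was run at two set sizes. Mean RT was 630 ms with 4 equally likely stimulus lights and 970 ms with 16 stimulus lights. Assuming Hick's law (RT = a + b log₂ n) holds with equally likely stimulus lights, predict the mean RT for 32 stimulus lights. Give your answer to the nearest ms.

With log₂ n on the abscissa the relation is linear; from the two conditions:
  b = (970 − 630) / (log₂ 16 − log₂ 4) = 340 / (4 − 2) = 170 ms/bit
  a = 630 − 170 × 2 = 290 ms
Then RT(32) = 290 + 170 × log₂ 32 = 290 + 170 × 5 ≈ 1140.000 ms.

1140 ms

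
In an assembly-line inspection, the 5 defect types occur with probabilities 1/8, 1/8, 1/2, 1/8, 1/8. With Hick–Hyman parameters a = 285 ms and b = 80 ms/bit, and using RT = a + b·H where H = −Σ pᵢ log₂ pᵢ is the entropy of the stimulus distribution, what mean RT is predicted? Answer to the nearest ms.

445 ms

H = −Σ pᵢ log₂ pᵢ = 0.125·3 + 0.125·3 + 0.5·1 + 0.125·3 + 0.125·3 = 2.000 bits.
RT = 285 + 80 × 2.000 = 445.00 ms.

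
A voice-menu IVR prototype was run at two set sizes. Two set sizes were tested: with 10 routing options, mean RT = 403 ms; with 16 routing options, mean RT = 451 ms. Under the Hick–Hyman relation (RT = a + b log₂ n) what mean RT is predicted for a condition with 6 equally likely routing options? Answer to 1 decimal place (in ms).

350.8 ms

Fit slope and intercept:
  b = (451 − 403) / (log₂ 16 − log₂ 10) = 48 / (4 − 3.3219) = 70.789 ms/bit
  a = 403 − 70.789 × 3.3219 = 167.844 ms
Then RT(6) = 167.844 + 70.789 × log₂ 6 = 167.844 + 70.789 × 2.5850 ≈ 350.831 ms.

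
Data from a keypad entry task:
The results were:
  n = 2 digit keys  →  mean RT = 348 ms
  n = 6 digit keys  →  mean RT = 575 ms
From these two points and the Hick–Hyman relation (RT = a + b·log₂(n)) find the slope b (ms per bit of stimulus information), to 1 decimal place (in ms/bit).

143.2 ms/bit

Slope: b = (575 − 348) / (log₂ 6 − log₂ 2) = 227/1.5850 = 143.221 ms/bit.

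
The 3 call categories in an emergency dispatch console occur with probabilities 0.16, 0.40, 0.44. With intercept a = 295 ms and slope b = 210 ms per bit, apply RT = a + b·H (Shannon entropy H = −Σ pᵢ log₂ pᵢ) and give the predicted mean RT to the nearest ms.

H = 0.16·log₂(1/0.16) + 0.40·log₂(1/0.40) + 0.44·log₂(1/0.44) = 1.4729 bits.
RT = 295 + 210 × 1.4729 = 604.32 ms.

604 ms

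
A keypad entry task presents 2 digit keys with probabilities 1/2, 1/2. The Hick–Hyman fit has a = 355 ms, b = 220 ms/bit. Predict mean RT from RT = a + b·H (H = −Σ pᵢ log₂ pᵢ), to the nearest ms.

575 ms

Each term −pᵢ log₂ pᵢ: 0.5·1 + 0.5·1; summed, H = 1.000 bits.
Mean RT = a + bH = 355 + 220·1.000 = 575.00 ms.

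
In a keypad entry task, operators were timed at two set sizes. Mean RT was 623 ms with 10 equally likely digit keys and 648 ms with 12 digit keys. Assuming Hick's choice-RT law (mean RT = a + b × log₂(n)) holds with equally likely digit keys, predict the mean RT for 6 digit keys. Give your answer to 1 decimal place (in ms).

553.0 ms

With log₂ n on the abscissa the relation is linear; from the two conditions:
  b = (648 − 623) / (log₂ 12 − log₂ 10) = 25 / (3.5850 − 3.3219) = 95.045 ms/bit
  a = 623 − 95.045 × 3.3219 = 307.269 ms
Then RT(6) = 307.269 + 95.045 × log₂ 6 = 307.269 + 95.045 × 2.5850 ≈ 552.955 ms.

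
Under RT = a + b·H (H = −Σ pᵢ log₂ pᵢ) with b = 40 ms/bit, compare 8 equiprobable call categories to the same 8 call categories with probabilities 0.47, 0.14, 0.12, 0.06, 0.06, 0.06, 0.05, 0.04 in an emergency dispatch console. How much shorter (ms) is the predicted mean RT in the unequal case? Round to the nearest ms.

24 ms

The RT saving is b·ΔH. Equiprobable H₀ = log₂(8) = 3.0000 bits; with the given probabilities H = 2.4086 bits.
b·(H₀ − H) = 40 × (3.0000 − 2.4086) = 23.66 ms.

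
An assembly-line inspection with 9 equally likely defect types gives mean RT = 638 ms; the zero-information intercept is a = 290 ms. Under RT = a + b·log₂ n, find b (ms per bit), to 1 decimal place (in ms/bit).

109.8 ms/bit

9 alternatives carry log₂ 9 = 3.1699 bits; the choice cost is 638 − 290 = 348 ms, so b = 348/3.1699 = 109.782 ms/bit.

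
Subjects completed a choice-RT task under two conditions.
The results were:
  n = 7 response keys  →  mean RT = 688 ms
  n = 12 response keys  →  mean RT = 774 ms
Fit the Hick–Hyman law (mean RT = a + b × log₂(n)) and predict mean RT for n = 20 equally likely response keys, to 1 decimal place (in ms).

Fit slope and intercept:
  b = (774 − 688) / (log₂ 12 − log₂ 7) = 86 / (3.5850 − 2.8074) = 110.596 ms/bit
  a = 688 − 110.596 × 2.8074 = 377.519 ms
Then RT(20) = 377.519 + 110.596 × log₂ 20 = 377.519 + 110.596 × 4.3219 ≈ 855.505 ms.

855.5 ms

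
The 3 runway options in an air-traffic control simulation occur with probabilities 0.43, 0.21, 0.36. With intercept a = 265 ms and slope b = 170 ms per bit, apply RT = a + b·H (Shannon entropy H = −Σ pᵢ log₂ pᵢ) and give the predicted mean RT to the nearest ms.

525 ms

H = 0.43·log₂(1/0.43) + 0.21·log₂(1/0.21) + 0.36·log₂(1/0.36) = 1.5270 bits.
RT = 265 + 170 × 1.5270 = 524.59 ms.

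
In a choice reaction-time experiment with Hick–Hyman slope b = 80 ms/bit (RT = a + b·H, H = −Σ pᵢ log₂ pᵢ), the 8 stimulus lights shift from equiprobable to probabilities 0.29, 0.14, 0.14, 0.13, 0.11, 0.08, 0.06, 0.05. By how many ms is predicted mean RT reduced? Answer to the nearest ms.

Equiprobable entropy H₀ = log₂ 8 = 3.0000 bits.
Skewed entropy H = −Σ pᵢ log₂ pᵢ = 2.7962 bits.
ΔRT = b·(H₀ − H) = 80 × 0.2038 = 16.30 ms.

16 ms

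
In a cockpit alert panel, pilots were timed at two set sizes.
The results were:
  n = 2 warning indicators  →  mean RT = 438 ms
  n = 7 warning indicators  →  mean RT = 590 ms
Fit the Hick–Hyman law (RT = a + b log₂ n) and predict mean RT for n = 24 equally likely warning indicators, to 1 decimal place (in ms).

739.5 ms

With log₂ n on the abscissa the relation is linear; from the two conditions:
  b = (590 − 438) / (log₂ 7 − log₂ 2) = 152 / (2.8074 − 1) = 84.101 ms/bit
  a = 438 − 84.101 × 1 = 353.899 ms
Then RT(24) = 353.899 + 84.101 × log₂ 24 = 353.899 + 84.101 × 4.5850 ≈ 739.498 ms.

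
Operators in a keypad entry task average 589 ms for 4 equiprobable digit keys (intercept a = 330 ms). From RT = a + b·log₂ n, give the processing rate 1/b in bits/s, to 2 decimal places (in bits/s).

7.72 bits/s

Choice component = 589 − 330 = 259 ms over log₂(4) = 2 bits.
b = 259 / 2 = 129.500 ms/bit, so 1/b = 7.722 bits/s.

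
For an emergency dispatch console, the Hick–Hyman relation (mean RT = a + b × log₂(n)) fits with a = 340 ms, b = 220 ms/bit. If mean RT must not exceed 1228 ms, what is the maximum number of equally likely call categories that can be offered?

Information budget: (1228 − 340)/220 = 4.0364 bits, so n ≤ 2^4.0364 = 16.408 → at most 16.

16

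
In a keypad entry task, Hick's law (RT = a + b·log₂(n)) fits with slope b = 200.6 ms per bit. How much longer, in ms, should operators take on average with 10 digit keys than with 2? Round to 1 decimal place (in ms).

Only the slope matters, since a is common to both: ΔRT = b·log₂(n₂/n₁).
log₂(10) − log₂(2) = 3.3219 − 1 = 2.3219.
ΔRT = 200.6 × 2.3219 = 465.779 ms.

465.8 ms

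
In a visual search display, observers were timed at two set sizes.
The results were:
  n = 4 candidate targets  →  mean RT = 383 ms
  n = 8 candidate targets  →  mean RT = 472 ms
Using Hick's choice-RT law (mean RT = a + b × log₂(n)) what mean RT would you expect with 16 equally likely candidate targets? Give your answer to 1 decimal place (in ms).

RT is linear in log₂ n, so two points fix the line:
  b = (472 − 383) / (log₂ 8 − log₂ 4) = 89 / (3 − 2) = 89.000 ms/bit
  a = 383 − 89.000 × 2 = 205.000 ms
Then RT(16) = 205.000 + 89.000 × log₂ 16 = 205.000 + 89.000 × 4 ≈ 561.000 ms.

561.0 ms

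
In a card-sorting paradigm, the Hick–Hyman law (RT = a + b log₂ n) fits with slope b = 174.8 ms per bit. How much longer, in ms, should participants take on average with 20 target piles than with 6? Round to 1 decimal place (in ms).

303.6 ms

ΔRT = (a + b log₂ n₂) − (a + b log₂ n₁) = b·(log₂ n₂ − log₂ n₁).
log₂(20) − log₂(6) = 4.3219 − 2.5850 = 1.7370.
ΔRT = 174.8 × 1.7370 = 303.622 ms.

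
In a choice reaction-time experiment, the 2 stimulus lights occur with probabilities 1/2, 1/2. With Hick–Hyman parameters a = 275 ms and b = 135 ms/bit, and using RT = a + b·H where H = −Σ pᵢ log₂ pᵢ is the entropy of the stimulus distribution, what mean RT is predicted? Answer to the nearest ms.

410 ms

H = −Σ pᵢ log₂ pᵢ = 0.5·1 + 0.5·1 = 1.000 bits.
RT = 275 + 135 × 1.000 = 410.00 ms.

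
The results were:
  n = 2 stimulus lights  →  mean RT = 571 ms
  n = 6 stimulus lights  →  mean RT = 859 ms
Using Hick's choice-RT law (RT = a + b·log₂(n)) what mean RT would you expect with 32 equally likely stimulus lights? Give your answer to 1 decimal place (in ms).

With log₂ n on the abscissa the relation is linear; from the two conditions:
  b = (859 − 571) / (log₂ 6 − log₂ 2) = 288 / (2.5850 − 1) = 181.708 ms/bit
  a = 571 − 181.708 × 1 = 389.292 ms
Then RT(32) = 389.292 + 181.708 × log₂ 32 = 389.292 + 181.708 × 5 ≈ 1297.831 ms.

1297.8 ms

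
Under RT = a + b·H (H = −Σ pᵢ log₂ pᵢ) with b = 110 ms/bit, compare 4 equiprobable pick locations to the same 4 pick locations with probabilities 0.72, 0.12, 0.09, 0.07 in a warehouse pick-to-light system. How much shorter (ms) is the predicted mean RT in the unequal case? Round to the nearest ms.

78 ms

Equiprobable entropy H₀ = log₂ 4 = 2.0000 bits.
Skewed entropy H = −Σ pᵢ log₂ pᵢ = 1.2895 bits.
ΔRT = b·(H₀ − H) = 110 × 0.7105 = 78.15 ms.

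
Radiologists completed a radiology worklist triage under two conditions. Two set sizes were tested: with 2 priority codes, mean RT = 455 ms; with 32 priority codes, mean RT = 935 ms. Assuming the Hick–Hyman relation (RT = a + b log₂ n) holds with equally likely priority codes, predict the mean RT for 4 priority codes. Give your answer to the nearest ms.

Solve the two-equation system in a and b:
  b = (935 − 455) / (log₂ 32 − log₂ 2) = 480 / (5 − 1) = 120 ms/bit
  a = 455 − 120 × 1 = 335 ms
Then RT(4) = 335 + 120 × log₂ 4 = 335 + 120 × 2 ≈ 575.000 ms.

575 ms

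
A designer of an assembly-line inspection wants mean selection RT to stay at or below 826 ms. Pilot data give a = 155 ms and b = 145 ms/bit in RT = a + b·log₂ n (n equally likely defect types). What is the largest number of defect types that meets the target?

Set 155 + 145·log₂ n ≤ 826 → log₂ n ≤ (826 − 155)/145 = 4.6276.
So n ≤ 2^4.6276 = 24.720; the largest integer n is 24.

24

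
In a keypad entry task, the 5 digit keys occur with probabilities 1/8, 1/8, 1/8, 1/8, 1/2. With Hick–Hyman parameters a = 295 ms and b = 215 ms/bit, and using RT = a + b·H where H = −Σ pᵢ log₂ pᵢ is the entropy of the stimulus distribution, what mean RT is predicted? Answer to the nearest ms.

H = −Σ pᵢ log₂ pᵢ = 0.125·3 + 0.125·3 + 0.125·3 + 0.125·3 + 0.5·1 = 2.000 bits.
RT = 295 + 215 × 2.000 = 725.00 ms.

725 ms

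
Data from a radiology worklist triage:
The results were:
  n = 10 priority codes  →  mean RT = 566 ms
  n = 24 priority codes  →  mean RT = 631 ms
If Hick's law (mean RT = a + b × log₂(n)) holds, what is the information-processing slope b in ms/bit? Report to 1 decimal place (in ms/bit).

51.5 ms/bit

The slope on a log₂ axis is (631 − 566) / (4.5850 − 3.3219) = 51.463 ms/bit.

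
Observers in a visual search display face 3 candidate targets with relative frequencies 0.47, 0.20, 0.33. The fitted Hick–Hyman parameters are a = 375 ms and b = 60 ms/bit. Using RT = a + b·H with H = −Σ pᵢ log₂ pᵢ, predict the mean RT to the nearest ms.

Entropy contributions −pᵢ log₂ pᵢ: 0.5120, 0.4644, 0.5278; sum H = 1.5042 bits.
RT = a + bH = 375 + 60·1.5042 = 465.25 ms.

465 ms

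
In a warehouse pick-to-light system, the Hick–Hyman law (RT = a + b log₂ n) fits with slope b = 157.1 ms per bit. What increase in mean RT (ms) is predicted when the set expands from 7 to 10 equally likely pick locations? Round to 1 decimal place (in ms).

Only the slope matters, since a is common to both: ΔRT = b·log₂(n₂/n₁).
log₂(10) − log₂(7) = 3.3219 − 2.8074 = 0.5146.
ΔRT = 157.1 × 0.5146 = 80.839 ms.

80.8 ms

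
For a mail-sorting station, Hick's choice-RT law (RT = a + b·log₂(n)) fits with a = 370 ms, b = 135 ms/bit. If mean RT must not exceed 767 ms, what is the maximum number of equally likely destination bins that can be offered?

Set 370 + 135·log₂ n ≤ 767 → log₂ n ≤ (767 − 370)/135 = 2.9407.
So n ≤ 2^2.9407 = 7.678; the largest integer n is 7.

7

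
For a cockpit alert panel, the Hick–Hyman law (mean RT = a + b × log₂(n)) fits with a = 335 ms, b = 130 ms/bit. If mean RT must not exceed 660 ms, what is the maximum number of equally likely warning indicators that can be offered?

5

130·log₂ n ≤ 660 − 335 = 325, giving log₂ n ≤ 2.5000 and n ≤ 5.657. The largest whole number is 5.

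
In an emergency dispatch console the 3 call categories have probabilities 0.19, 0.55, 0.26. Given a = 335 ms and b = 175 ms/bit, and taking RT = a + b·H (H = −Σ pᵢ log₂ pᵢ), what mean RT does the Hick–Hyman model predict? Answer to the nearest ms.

586 ms

H = 0.19·log₂(1/0.19) + 0.55·log₂(1/0.55) + 0.26·log₂(1/0.26) = 1.4349 bits.
RT = 335 + 175 × 1.4349 = 586.11 ms.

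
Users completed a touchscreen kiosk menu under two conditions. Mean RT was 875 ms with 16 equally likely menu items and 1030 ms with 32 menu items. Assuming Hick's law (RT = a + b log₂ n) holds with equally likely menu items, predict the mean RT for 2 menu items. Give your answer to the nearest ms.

Fit slope and intercept:
  b = (1030 − 875) / (log₂ 32 − log₂ 16) = 155 / (5 − 4) = 155 ms/bit
  a = 875 − 155 × 4 = 255 ms
Then RT(2) = 255 + 155 × log₂ 2 = 255 + 155 × 1 ≈ 410.000 ms.

410 ms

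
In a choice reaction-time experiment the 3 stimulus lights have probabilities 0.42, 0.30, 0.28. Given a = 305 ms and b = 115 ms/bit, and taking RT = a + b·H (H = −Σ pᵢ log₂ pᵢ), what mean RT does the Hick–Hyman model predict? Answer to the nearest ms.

485 ms

Entropy contributions −pᵢ log₂ pᵢ: 0.5256, 0.5211, 0.5142; sum H = 1.5610 bits.
RT = a + bH = 305 + 115·1.5610 = 484.51 ms.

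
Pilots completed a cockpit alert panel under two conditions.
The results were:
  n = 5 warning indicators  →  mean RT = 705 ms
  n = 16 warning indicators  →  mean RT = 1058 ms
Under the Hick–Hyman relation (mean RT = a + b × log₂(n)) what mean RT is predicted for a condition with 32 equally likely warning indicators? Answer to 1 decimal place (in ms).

Solve the two-equation system in a and b:
  b = (1058 − 705) / (log₂ 16 − log₂ 5) = 353 / (4 − 2.3219) = 210.360 ms/bit
  a = 705 − 210.360 × 2.3219 = 216.558 ms
Then RT(32) = 216.558 + 210.360 × log₂ 32 = 216.558 + 210.360 × 5 ≈ 1268.360 ms.

1268.4 ms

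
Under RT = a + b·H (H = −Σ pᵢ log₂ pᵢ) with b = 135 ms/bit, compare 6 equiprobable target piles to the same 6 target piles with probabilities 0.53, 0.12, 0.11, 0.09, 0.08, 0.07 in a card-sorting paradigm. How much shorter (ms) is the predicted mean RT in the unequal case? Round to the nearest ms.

69 ms

Equiprobable entropy H₀ = log₂ 6 = 2.5850 bits.
Skewed entropy H = −Σ pᵢ log₂ pᵢ = 2.0755 bits.
ΔRT = b·(H₀ − H) = 135 × 0.5094 = 68.78 ms.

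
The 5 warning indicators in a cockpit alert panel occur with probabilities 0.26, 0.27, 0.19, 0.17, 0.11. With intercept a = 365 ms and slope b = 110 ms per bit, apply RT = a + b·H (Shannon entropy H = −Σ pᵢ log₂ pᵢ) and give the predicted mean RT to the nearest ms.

H = 0.26·log₂(1/0.26) + 0.27·log₂(1/0.27) + 0.19·log₂(1/0.19) + 0.17·log₂(1/0.17) + 0.11·log₂(1/0.11) = 2.2554 bits.
RT = 365 + 110 × 2.2554 = 613.10 ms.

613 ms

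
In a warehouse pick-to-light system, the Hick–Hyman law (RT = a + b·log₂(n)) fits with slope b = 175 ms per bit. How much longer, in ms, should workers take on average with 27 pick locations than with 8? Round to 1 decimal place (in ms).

307.1 ms

ΔRT = (a + b log₂ n₂) − (a + b log₂ n₁) = b·(log₂ n₂ − log₂ n₁).
log₂(27) − log₂(8) = 4.7549 − 3 = 1.7549.
ΔRT = 175 × 1.7549 = 307.105 ms.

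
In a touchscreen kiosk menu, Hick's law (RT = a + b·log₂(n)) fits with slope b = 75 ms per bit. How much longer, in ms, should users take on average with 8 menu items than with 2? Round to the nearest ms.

ΔRT = (a + b log₂ n₂) − (a + b log₂ n₁) = b·(log₂ n₂ − log₂ n₁).
log₂(8) − log₂(2) = log₂(8/2) = log₂(4) = 2.
ΔRT = 75 × 2.0000 = 150.000 ms.

150 ms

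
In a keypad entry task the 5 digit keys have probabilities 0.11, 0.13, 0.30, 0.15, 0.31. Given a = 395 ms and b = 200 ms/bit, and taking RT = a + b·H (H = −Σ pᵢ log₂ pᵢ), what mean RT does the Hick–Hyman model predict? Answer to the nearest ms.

833 ms

H = 0.11·log₂(1/0.11) + 0.13·log₂(1/0.13) + 0.30·log₂(1/0.30) + 0.15·log₂(1/0.15) + 0.31·log₂(1/0.31) = 2.1884 bits.
RT = 395 + 200 × 2.1884 = 832.67 ms.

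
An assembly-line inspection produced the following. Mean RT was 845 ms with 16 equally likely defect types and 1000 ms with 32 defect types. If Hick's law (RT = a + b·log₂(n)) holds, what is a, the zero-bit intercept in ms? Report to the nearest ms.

The slope on a log₂ axis is (1000 − 845) / (5 − 4) = 155 ms/bit.
a = RT₁ − b·log₂ n₁ = 845 − 155 × 4 = 225.000 ms.

225 ms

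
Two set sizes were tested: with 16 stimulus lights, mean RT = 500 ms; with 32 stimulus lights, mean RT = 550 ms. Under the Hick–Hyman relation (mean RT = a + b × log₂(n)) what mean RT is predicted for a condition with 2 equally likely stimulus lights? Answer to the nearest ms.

350 ms

With log₂ n on the abscissa the relation is linear; from the two conditions:
  b = (550 − 500) / (log₂ 32 − log₂ 16) = 50 / (5 − 4) = 50 ms/bit
  a = 500 − 50 × 4 = 300 ms
Then RT(2) = 300 + 50 × log₂ 2 = 300 + 50 × 1 ≈ 350.000 ms.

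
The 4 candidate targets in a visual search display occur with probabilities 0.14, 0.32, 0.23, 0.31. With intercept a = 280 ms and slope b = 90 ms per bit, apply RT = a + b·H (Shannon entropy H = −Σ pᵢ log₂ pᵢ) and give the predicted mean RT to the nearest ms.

454 ms

H = 0.14·log₂(1/0.14) + 0.32·log₂(1/0.32) + 0.23·log₂(1/0.23) + 0.31·log₂(1/0.31) = 1.9346 bits.
RT = 280 + 90 × 1.9346 = 454.11 ms.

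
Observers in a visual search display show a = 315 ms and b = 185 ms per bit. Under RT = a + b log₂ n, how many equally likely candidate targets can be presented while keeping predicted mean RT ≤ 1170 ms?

Information budget: (1170 − 315)/185 = 4.6216 bits, so n ≤ 2^4.6216 = 24.618 → at most 24.

24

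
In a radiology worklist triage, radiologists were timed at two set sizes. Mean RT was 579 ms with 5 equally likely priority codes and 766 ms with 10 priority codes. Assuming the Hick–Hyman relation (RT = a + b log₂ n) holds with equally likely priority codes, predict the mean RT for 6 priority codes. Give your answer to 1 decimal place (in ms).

628.2 ms

Solve the two-equation system in a and b:
  b = (766 − 579) / (log₂ 10 − log₂ 5) = 187 / (3.3219 − 2.3219) = 187.000 ms/bit
  a = 579 − 187.000 × 2.3219 = 144.799 ms
Then RT(6) = 144.799 + 187.000 × log₂ 6 = 144.799 + 187.000 × 2.5850 ≈ 628.187 ms.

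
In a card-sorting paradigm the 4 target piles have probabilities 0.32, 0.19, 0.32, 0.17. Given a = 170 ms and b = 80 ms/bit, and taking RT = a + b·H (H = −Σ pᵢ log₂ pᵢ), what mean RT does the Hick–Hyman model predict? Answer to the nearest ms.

325 ms

Entropy contributions −pᵢ log₂ pᵢ: 0.5260, 0.4552, 0.5260, 0.4346; sum H = 1.9419 bits.
RT = a + bH = 170 + 80·1.9419 = 325.35 ms.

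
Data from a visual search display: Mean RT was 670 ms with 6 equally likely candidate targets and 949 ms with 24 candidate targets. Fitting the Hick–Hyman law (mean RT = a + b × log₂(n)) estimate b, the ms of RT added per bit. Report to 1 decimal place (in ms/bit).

139.5 ms/bit

The slope on a log₂ axis is (949 − 670) / (4.5850 − 2.5850) = 139.500 ms/bit.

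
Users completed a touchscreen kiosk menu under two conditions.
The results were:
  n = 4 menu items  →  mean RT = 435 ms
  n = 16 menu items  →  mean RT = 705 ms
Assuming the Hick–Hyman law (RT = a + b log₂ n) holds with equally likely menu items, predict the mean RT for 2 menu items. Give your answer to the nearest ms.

With log₂ n on the abscissa the relation is linear; from the two conditions:
  b = (705 − 435) / (log₂ 16 − log₂ 4) = 270 / (4 − 2) = 135 ms/bit
  a = 435 − 135 × 2 = 165 ms
Then RT(2) = 165 + 135 × log₂ 2 = 165 + 135 × 1 ≈ 300.000 ms.

300 ms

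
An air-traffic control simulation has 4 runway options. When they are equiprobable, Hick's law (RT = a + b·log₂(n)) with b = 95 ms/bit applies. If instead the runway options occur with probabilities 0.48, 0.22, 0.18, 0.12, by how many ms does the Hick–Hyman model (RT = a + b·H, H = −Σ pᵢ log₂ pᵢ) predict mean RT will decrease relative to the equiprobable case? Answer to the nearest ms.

Equiprobable entropy H₀ = log₂ 4 = 2.0000 bits.
Skewed entropy H = −Σ pᵢ log₂ pᵢ = 1.8012 bits.
ΔRT = b·(H₀ − H) = 95 × 0.1988 = 18.88 ms.

19 ms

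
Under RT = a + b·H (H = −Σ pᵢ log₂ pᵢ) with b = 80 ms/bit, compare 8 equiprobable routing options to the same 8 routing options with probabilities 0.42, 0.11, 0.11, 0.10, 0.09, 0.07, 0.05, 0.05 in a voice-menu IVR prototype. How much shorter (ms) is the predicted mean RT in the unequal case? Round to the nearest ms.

The RT saving is b·ΔH. Equiprobable H₀ = log₂(8) = 3.0000 bits; with the given probabilities H = 2.5718 bits.
b·(H₀ − H) = 80 × (3.0000 − 2.5718) = 34.25 ms.

34 ms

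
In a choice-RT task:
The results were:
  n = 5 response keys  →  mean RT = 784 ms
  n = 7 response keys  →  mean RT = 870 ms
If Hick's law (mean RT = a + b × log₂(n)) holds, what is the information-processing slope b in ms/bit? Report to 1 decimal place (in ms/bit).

Slope: b = (870 − 784) / (log₂ 7 − log₂ 5) = 86/0.4854 = 177.164 ms/bit.

177.2 ms/bit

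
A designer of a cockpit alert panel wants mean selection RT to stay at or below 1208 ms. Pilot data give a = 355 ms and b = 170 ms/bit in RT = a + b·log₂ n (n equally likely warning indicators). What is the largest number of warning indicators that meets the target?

Information budget: (1208 − 355)/170 = 5.0176 bits, so n ≤ 2^5.0176 = 32.394 → at most 32.

32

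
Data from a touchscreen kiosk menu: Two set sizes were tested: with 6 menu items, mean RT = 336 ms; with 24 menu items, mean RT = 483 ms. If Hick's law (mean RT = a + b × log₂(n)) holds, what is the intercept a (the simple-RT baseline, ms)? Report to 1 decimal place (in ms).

146.0 ms

b = (RT₂ − RT₁)/(log₂ n₂ − log₂ n₁) = (483 − 336)/(4.5850 − 2.5850) = 73.500 ms/bit.
Intercept: a = 336 − 73.500·log₂(6) = 146.005 ms.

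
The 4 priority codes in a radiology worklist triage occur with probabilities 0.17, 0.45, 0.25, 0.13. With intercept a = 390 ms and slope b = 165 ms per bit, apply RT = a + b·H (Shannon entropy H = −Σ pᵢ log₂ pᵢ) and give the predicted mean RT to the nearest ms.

H = 0.17·log₂(1/0.17) + 0.45·log₂(1/0.45) + 0.25·log₂(1/0.25) + 0.13·log₂(1/0.13) = 1.8356 bits.
RT = 390 + 165 × 1.8356 = 692.88 ms.

693 ms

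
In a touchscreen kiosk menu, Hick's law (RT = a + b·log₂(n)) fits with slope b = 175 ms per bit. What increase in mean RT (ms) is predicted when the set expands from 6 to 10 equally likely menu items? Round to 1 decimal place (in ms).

129.0 ms

The intercept a cancels: ΔRT = b·(log₂ n₂ − log₂ n₁) = b·log₂(n₂/n₁).
log₂(10) − log₂(6) = 3.3219 − 2.5850 = 0.7370.
ΔRT = 175 × 0.7370 = 128.969 ms.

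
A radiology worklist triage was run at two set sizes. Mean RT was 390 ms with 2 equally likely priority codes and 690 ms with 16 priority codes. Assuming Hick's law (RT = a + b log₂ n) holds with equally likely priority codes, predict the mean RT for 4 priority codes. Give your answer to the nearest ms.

Solve the two-equation system in a and b:
  b = (690 − 390) / (log₂ 16 − log₂ 2) = 300 / (4 − 1) = 100 ms/bit
  a = 390 − 100 × 1 = 290 ms
Then RT(4) = 290 + 100 × log₂ 4 = 290 + 100 × 2 ≈ 490.000 ms.

490 ms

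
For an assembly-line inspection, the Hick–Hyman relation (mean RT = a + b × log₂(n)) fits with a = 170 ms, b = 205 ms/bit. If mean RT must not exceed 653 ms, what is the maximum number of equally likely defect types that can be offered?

Information budget: (653 − 170)/205 = 2.3561 bits, so n ≤ 2^2.3561 = 5.120 → at most 5.

5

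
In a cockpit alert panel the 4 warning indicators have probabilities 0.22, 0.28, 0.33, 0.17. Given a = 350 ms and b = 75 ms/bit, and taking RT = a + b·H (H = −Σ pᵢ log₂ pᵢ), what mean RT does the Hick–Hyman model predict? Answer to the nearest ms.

H = 0.22·log₂(1/0.22) + 0.28·log₂(1/0.28) + 0.33·log₂(1/0.33) + 0.17·log₂(1/0.17) = 1.9572 bits.
RT = 350 + 75 × 1.9572 = 496.79 ms.

497 ms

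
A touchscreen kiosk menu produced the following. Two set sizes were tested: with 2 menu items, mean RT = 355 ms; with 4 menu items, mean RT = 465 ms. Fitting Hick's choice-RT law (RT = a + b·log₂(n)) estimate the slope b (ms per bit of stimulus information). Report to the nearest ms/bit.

110 ms/bit

b = (RT₂ − RT₁)/(log₂ n₂ − log₂ n₁) = (465 − 355)/(2 − 1) = 110 ms/bit.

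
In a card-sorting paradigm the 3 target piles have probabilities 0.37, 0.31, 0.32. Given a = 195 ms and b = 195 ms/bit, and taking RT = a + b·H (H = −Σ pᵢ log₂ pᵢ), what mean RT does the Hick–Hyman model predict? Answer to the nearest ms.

H = 0.37·log₂(1/0.37) + 0.31·log₂(1/0.31) + 0.32·log₂(1/0.32) = 1.5806 bits.
RT = 195 + 195 × 1.5806 = 503.21 ms.

503 ms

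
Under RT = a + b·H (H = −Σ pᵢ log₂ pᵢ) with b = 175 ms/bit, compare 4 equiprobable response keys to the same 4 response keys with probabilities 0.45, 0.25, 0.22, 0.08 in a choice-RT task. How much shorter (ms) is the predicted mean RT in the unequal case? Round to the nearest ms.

37 ms

The RT saving is b·ΔH. Equiprobable H₀ = log₂(4) = 2.0000 bits; with the given probabilities H = 1.7905 bits.
b·(H₀ − H) = 175 × (2.0000 − 1.7905) = 36.67 ms.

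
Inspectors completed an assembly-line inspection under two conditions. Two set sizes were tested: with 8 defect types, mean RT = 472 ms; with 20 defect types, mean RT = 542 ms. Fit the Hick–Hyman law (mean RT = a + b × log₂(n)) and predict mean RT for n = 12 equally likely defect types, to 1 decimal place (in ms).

Solve the two-equation system in a and b:
  b = (542 − 472) / (log₂ 20 − log₂ 8) = 70 / (4.3219 − 3) = 52.953 ms/bit
  a = 472 − 52.953 × 3 = 313.141 ms
Then RT(12) = 313.141 + 52.953 × log₂ 12 = 313.141 + 52.953 × 3.5850 ≈ 502.975 ms.

503.0 ms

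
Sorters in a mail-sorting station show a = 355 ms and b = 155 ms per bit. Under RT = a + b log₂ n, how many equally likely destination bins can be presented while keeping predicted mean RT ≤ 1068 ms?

24

Set 355 + 155·log₂ n ≤ 1068 → log₂ n ≤ (1068 − 355)/155 = 4.6000.
So n ≤ 2^4.6000 = 24.251; the largest integer n is 24.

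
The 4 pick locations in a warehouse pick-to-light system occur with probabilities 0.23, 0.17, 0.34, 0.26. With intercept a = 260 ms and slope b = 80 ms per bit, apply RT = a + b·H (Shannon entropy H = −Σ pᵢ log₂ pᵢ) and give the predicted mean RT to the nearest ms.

H = 0.23·log₂(1/0.23) + 0.17·log₂(1/0.17) + 0.34·log₂(1/0.34) + 0.26·log₂(1/0.26) = 1.9567 bits.
RT = 260 + 80 × 1.9567 = 416.54 ms.

417 ms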